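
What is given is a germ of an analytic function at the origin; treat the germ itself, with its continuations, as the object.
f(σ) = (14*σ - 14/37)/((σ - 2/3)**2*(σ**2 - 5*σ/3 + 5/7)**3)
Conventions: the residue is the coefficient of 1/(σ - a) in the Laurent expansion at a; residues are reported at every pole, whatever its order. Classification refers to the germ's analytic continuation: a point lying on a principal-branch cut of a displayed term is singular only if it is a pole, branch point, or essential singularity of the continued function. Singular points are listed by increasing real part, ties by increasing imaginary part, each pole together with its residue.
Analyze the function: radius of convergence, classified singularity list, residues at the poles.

Denominator factor (σ**2 - 5*σ/3 + 5/7)^3: discriminant -5/63, complex-conjugate roots (5/6) + ((1/42)*sqrt(35))*i and (5/6) - ((1/42)*sqrt(35))*i; poles of order 3, moduli (1/7)*sqrt(35) and (1/7)*sqrt(35).
Denominator factor (σ - 2/3)^2: pole of order 2 at 2/3, modulus 2/3.
The radius of convergence is the smallest modulus among the singular points: 2/3.
At the order-2 pole 2/3 set g(σ) = (σ - (2/3))^2*f(σ) = (14*σ - 14/37)/(σ**2 - 5*σ/3 + 5/7)**3.
Order-2 pole: residue = g'(a); g'(2/3) = 69235236/37, so the residue is 69235236/37.
The factor σ**2 - 5*σ/3 + 5/7 splits as (σ - a)(σ - a') with a = (5/6) - ((1/42)*sqrt(35))*i, a' = (5/6) + ((1/42)*sqrt(35))*i. At the order-3 pole a set g(σ) = (σ - a)^3*f(σ) = [(14*σ - 14/37)/(σ - 2/3)**2] / (σ - a')^3.
Order-3 pole: residue = g''(a)/2; g''((5/6) - ((1/42)*sqrt(35))*i) = (-69235236/37) + ((2575706364/4625)*sqrt(35))*i, so the residue is (-34617618/37) + ((1287853182/4625)*sqrt(35))*i.
The factor σ**2 - 5*σ/3 + 5/7 splits as (σ - a)(σ - a') with a = (5/6) + ((1/42)*sqrt(35))*i, a' = (5/6) - ((1/42)*sqrt(35))*i. At the order-3 pole a set g(σ) = (σ - a)^3*f(σ) = [(14*σ - 14/37)/(σ - 2/3)**2] / (σ - a')^3.
Order-3 pole: residue = g''(a)/2; g''((5/6) + ((1/42)*sqrt(35))*i) = (-69235236/37) - ((2575706364/4625)*sqrt(35))*i, so the residue is (-34617618/37) - ((1287853182/4625)*sqrt(35))*i.
List the singular points by increasing real part (a conjugate pair: the negative imaginary part first).

Radius of convergence at 0: 2/3.
At 2/3: a pole of order 2; residue 69235236/37.
At (5/6) - ((1/42)*sqrt(35))*i: a pole of order 3; residue (-34617618/37) + ((1287853182/4625)*sqrt(35))*i.
At (5/6) + ((1/42)*sqrt(35))*i: a pole of order 3; residue (-34617618/37) - ((1287853182/4625)*sqrt(35))*i.


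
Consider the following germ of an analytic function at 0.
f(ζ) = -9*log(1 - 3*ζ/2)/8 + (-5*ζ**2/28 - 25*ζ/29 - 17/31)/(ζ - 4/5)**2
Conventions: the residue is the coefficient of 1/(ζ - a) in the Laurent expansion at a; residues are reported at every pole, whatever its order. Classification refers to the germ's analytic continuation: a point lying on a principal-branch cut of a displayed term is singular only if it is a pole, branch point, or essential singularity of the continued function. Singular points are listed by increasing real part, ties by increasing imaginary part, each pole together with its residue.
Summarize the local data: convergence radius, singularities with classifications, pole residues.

Radius of convergence at 0: 2/3.
At 2/3: a logarithmic branch point.
At 4/5: a pole of order 2; residue -233/203.

Denominator factor (ζ - 4/5)^2: pole of order 2 at 4/5, modulus 4/5.
Branch term (-9/8)*log(1 - ζ/(2/3)): its argument vanishes at ζ = 2/3, a logarithmic branch point, modulus 2/3.
The radius of convergence is the smallest modulus among the singular points: 2/3.
The branch term is analytic at 4/5 and contributes nothing to the residue; only the rational part matters.
At the order-2 pole 4/5 set g(ζ) = (ζ - (4/5))^2*(rational part) = -5*ζ**2/28 - 25*ζ/29 - 17/31.
Order-2 pole: residue = g'(a); g'(4/5) = -233/203, so the residue is -233/203.
List the singular points by increasing real part (a conjugate pair: the negative imaginary part first).


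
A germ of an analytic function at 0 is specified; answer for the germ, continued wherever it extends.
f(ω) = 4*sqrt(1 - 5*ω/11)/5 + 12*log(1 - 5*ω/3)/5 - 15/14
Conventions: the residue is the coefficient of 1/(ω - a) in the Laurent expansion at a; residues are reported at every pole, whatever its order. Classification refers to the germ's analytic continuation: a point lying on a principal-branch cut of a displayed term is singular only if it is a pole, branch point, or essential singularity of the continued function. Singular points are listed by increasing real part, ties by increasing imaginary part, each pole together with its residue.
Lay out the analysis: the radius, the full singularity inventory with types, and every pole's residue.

Branch term (4/5)*sqrt(1 - ω/(11/5)): its argument vanishes at ω = 11/5, a square-root branch point, modulus 11/5.
Branch term (12/5)*log(1 - ω/(3/5)): its argument vanishes at ω = 3/5, a logarithmic branch point, modulus 3/5.
The radius of convergence is the smallest modulus among the singular points: 3/5.
List the singular points by increasing real part (a conjugate pair: the negative imaginary part first).

Radius of convergence at 0: 3/5.
At 3/5: a logarithmic branch point.
At 11/5: an algebraic (square-root) branch point.


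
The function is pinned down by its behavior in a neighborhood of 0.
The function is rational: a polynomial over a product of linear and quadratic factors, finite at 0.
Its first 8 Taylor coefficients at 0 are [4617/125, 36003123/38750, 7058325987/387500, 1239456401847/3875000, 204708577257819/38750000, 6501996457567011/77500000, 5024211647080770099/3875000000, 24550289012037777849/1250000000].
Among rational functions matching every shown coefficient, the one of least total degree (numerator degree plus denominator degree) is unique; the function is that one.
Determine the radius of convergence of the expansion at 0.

No rational of total degree below 6 reproduces all 8 coefficients; solving the [1/5] Pade equations on them gives f(δ) = (12*δ/31 + 38/25)/((δ + 10/3)*(δ**2 + 7*δ/5 - 1/9)**2), whose expansion matches every shown term.
Denominator factor (δ + 10/3): pole of order 1 at -10/3, modulus 10/3.
Denominator factor (δ**2 + 7*δ/5 - 1/9)^2: discriminant 541/225, real irrational roots -7/10 + (1/30)*sqrt(541) and -7/10 - (1/30)*sqrt(541); poles of order 2, moduli -7/10 + (1/30)*sqrt(541) and 7/10 + (1/30)*sqrt(541).
The radius of convergence is the smallest modulus among the singular points: -7/10 + (1/30)*sqrt(541).

The radius of convergence is -7/10 + (1/30)*sqrt(541).


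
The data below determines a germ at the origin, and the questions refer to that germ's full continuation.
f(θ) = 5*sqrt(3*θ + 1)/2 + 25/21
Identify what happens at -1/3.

The point is an algebraic (square-root) branch point.

The term (5/2)*sqrt(1 - θ/(-1/3)) has argument 1 - -1/3/(-1/3) = 0 at -1/3: a square-root (algebraic, two-sheeted) branch point; the remaining terms are analytic or single-valued there.


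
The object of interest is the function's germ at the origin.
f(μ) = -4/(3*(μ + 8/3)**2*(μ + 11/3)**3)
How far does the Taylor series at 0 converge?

The radius of convergence is 8/3.

Denominator factor (μ + 8/3)^2: pole of order 2 at -8/3, modulus 8/3.
Denominator factor (μ + 11/3)^3: pole of order 3 at -11/3, modulus 11/3.
The radius of convergence is the smallest modulus among the singular points: 8/3.


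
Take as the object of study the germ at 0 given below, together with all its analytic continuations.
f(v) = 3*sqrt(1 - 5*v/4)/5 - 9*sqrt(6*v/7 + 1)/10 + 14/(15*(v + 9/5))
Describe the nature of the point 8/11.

The point is a regular point.

Denominator factors: v + 9/5 = 139/55 at v = 8/11 — none vanishes.
Branch term sqrt(1 - v/(-7/6)): argument at 8/11 is 125/77, nonzero, so 8/11 is not its branch point (a point on a principal cut is still regular for the continued germ).
Branch term sqrt(1 - v/(4/5)): argument at 8/11 is 1/11, nonzero, so 8/11 is not its branch point (a point on a principal cut is still regular for the continued germ).
So the germ continues analytically to 8/11.


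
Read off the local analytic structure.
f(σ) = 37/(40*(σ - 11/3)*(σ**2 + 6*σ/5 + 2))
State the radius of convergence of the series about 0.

The radius of convergence is sqrt(2).

Denominator factor (σ**2 + 6*σ/5 + 2): discriminant -164/25, complex-conjugate roots (-3/5) + ((1/5)*sqrt(41))*i and (-3/5) - ((1/5)*sqrt(41))*i; poles of order 1, moduli sqrt(2) and sqrt(2).
Denominator factor (σ - 11/3): pole of order 1 at 11/3, modulus 11/3.
The radius of convergence is the smallest modulus among the singular points: sqrt(2).


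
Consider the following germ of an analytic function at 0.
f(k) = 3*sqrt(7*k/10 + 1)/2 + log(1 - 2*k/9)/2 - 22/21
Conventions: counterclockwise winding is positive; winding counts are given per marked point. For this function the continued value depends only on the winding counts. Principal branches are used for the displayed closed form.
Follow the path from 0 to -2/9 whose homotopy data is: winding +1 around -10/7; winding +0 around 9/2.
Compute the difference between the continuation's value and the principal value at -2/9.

Continued minus principal equals -(1/5)*sqrt(190).

The rational part is single-valued and drops out of the difference; each branch term changes only by its own monodromy.
(3/2)*sqrt(1 - k/(-10/7)): winding +1 is odd, the square root flips sign, contributing -2*(3/2)*sqrt(1 - (-2/9)/(-10/7)) = -2*(3/2)*sqrt(38/45) = -(1/5)*sqrt(190).
(1/2)*log(1 - k/(9/2)): winding 0 around 9/2, so this term returns to its principal value, contribution 0.
Summing the contributions at k = -2/9 gives -(1/5)*sqrt(190).


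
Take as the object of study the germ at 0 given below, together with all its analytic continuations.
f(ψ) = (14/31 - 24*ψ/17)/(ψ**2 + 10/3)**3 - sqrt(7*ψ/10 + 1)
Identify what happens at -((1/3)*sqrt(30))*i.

The point is a pole of order 3.

The denominator factor ψ**2 + 10/3 vanishes at -((1/3)*sqrt(30))*i and appears to the power 3; the numerator there equals (14/31) + ((8/17)*sqrt(30))*i, nonzero, and no other factor vanishes.
The branch terms are analytic at this point.
Hence a pole whose order is the multiplicity, 3.


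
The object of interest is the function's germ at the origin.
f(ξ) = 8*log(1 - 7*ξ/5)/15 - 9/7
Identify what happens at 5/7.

The point is a logarithmic branch point.

The term (8/15)*log(1 - ξ/(5/7)) has argument 1 - 5/7/(5/7) = 0 at 5/7: a logarithmic (infinitely-sheeted) branch point; the remaining terms are analytic or single-valued there.


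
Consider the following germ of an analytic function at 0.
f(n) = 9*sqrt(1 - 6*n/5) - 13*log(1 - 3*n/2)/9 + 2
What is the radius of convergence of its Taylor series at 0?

Branch term (-13/9)*log(1 - n/(2/3)): its argument vanishes at n = 2/3, a logarithmic branch point, modulus 2/3.
Branch term (9)*sqrt(1 - n/(5/6)): its argument vanishes at n = 5/6, a square-root branch point, modulus 5/6.
The radius of convergence is the smallest modulus among the singular points: 2/3.

The radius of convergence is 2/3.


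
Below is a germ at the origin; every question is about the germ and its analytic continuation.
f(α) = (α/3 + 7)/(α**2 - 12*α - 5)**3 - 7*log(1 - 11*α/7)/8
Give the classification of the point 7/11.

The point is a logarithmic branch point.

The term (-7/8)*log(1 - α/(7/11)) has argument 1 - 7/11/(7/11) = 0 at 7/11: a logarithmic (infinitely-sheeted) branch point; the remaining terms are analytic or single-valued there.


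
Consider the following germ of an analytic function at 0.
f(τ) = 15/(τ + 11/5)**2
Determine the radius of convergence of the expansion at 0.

Denominator factor (τ + 11/5)^2: pole of order 2 at -11/5, modulus 11/5.
The radius of convergence is the smallest modulus among the singular points: 11/5.

The radius of convergence is 11/5.


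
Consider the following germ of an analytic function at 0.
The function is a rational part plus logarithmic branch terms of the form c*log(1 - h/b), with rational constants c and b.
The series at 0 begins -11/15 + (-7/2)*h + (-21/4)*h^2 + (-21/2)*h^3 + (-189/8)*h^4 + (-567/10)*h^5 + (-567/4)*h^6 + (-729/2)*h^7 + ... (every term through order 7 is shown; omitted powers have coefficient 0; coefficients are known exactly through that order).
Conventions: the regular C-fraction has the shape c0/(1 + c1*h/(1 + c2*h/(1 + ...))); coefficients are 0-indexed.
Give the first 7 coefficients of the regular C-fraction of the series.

Taylor coefficients (read off): a_0 = -11/15, a_1 = -7/2, a_2 = -21/4, a_3 = -21/2, a_4 = -189/8, a_5 = -567/10, a_6 = -567/4.
c0 = a_0 = -11/15. Peel one level at a time: if S = 1 + c*h/S' with S'(0) = 1, then c is the h-coefficient of S and S' = c*h/(S - 1).
S_1 = c0/f = 1 + (-105/22)*h + (1890/121)*h^2 + ...; c1 = -105/22.
S_2 = c1*h/(S_1 - 1) = 1 + (36/11)*h + (-3/4)*h^2 + ...; c2 = 36/11.
S_3 = c2*h/(S_2 - 1) = 1 + (11/48)*h + (913/2304)*h^2 + ...; c3 = 11/48.
S_4 = c3*h/(S_3 - 1) = 1 + (-83/48)*h + (-3/5)*h^2 + ...; c4 = -83/48.
S_5 = c4*h/(S_4 - 1) = 1 + (-144/415)*h + (-68904/172225)*h^2 + ...; c5 = -144/415.
S_6 = c5*h/(S_5 - 1) = 1 + (-957/830)*h + ...; c6 = -957/830.

The regular C-fraction coefficients are [-11/15, -105/22, 36/11, 11/48, -83/48, -144/415, -957/830].


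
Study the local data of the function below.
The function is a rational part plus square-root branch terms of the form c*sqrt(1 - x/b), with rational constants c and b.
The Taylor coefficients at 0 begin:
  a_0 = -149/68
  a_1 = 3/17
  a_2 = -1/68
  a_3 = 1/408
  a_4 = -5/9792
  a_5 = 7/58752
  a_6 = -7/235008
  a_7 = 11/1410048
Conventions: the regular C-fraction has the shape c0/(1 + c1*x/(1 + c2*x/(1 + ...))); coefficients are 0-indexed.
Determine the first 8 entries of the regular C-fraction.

Taylor coefficients (read off): a_0 = -149/68, a_1 = 3/17, a_2 = -1/68, a_3 = 1/408, a_4 = -5/9792, a_5 = 7/58752, a_6 = -7/235008, a_7 = 11/1410048.
c0 = a_0 = -149/68. Peel one level at a time: if S = 1 + c*x/S' with S'(0) = 1, then c is the x-coefficient of S and S' = c*x/(S - 1).
S_1 = c0/f = 1 + (12/149)*x + (-5/22201)*x^2 + ...; c1 = 12/149.
S_2 = c1*x/(S_1 - 1) = 1 + (5/1788)*x + (-1/144)*x^2 + ...; c2 = 5/1788.
S_3 = c2*x/(S_2 - 1) = 1 + (149/60)*x + (20711/3600)*x^2 + ...; c3 = 149/60.
S_4 = c3*x/(S_3 - 1) = 1 + (-139/60)*x + (-1/144)*x^2 + ...; c4 = -139/60.
S_5 = c4*x/(S_4 - 1) = 1 + (-5/1668)*x + (1415/2782224)*x^2 + ...; c5 = -5/1668.
S_6 = c5*x/(S_5 - 1) = 1 + (283/1668)*x + (-1/144)*x^2 + ...; c6 = 283/1668.
S_7 = c6*x/(S_6 - 1) = 1 + (139/3396)*x + ...; c7 = 139/3396.

The regular C-fraction coefficients are [-149/68, 12/149, 5/1788, 149/60, -139/60, -5/1668, 283/1668, 139/3396].


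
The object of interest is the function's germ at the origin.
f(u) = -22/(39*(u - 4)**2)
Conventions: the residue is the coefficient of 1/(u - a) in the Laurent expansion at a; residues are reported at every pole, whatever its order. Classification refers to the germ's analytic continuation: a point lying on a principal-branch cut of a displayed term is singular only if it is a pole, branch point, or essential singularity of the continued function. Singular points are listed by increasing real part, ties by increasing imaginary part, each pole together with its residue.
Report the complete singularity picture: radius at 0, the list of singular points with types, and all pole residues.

Radius of convergence at 0: 4.
At 4: a pole of order 2; residue 0.

Denominator factor (u - 4)^2: pole of order 2 at 4, modulus 4.
The radius of convergence is the smallest modulus among the singular points: 4.
At the order-2 pole 4 set g(u) = (u - (4))^2*f(u) = -22/39.
Order-2 pole: residue = g'(a); g'(4) = 0, so the residue is 0.


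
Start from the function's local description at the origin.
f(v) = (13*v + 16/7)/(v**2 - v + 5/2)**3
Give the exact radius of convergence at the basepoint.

The radius of convergence is (1/2)*sqrt(10).

Denominator factor (v**2 - v + 5/2)^3: discriminant -9, complex-conjugate roots (1/2) + (3/2)*i and (1/2) - (3/2)*i; poles of order 3, moduli (1/2)*sqrt(10) and (1/2)*sqrt(10).
The radius of convergence is the smallest modulus among the singular points: (1/2)*sqrt(10).


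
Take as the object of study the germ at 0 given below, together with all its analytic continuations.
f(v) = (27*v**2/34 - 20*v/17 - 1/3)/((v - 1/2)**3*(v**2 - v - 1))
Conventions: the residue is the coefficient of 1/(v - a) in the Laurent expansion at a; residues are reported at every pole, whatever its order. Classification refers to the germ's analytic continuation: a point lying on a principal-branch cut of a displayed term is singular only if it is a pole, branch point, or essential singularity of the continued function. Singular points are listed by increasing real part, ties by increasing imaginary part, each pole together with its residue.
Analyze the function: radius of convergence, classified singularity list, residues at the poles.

Denominator factor (v**2 - v - 1): discriminant 5, real irrational roots 1/2 + (1/2)*sqrt(5) and 1/2 - (1/2)*sqrt(5); poles of order 1, moduli 1/2 + (1/2)*sqrt(5) and -1/2 + (1/2)*sqrt(5).
Denominator factor (v - 1/2)^3: pole of order 3 at 1/2, modulus 1/2.
The radius of convergence is the smallest modulus among the singular points: 1/2.
The factor v**2 - v - 1 splits as (v - a)(v - a') with a = 1/2 - (1/2)*sqrt(5), a' = 1/2 + (1/2)*sqrt(5). At the order-1 pole a set g(v) = (v - a)*f(v) = [(27*v**2/34 - 20*v/17 - 1/3)/(v - 1/2)**3] / (v - a').
Simple pole: residue = g(a) at a = 1/2 - (1/2)*sqrt(5), which is 22/255 + (26/425)*sqrt(5).
At the order-3 pole 1/2 set g(v) = (v - (1/2))^3*f(v) = (27*v**2/34 - 20*v/17 - 1/3)/(v**2 - v - 1).
Order-3 pole: residue = g''(a)/2; g''(1/2) = -88/255, so the residue is -44/255.
The factor v**2 - v - 1 splits as (v - a)(v - a') with a = 1/2 + (1/2)*sqrt(5), a' = 1/2 - (1/2)*sqrt(5). At the order-1 pole a set g(v) = (v - a)*f(v) = [(27*v**2/34 - 20*v/17 - 1/3)/(v - 1/2)**3] / (v - a').
Simple pole: residue = g(a) at a = 1/2 + (1/2)*sqrt(5), which is 22/255 - (26/425)*sqrt(5).
List the singular points by increasing real part (a conjugate pair: the negative imaginary part first).

Radius of convergence at 0: 1/2.
At 1/2 - (1/2)*sqrt(5): a pole of order 1; residue 22/255 + (26/425)*sqrt(5).
At 1/2: a pole of order 3; residue -44/255.
At 1/2 + (1/2)*sqrt(5): a pole of order 1; residue 22/255 - (26/425)*sqrt(5).


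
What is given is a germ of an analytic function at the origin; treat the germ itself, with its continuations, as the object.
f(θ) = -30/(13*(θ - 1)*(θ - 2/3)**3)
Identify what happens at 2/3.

The denominator factor θ - 2/3 vanishes at 2/3 and appears to the power 3; the numerator there equals -30/13, nonzero, and no other factor vanishes.
Hence a pole whose order is the multiplicity, 3.

The point is a pole of order 3.


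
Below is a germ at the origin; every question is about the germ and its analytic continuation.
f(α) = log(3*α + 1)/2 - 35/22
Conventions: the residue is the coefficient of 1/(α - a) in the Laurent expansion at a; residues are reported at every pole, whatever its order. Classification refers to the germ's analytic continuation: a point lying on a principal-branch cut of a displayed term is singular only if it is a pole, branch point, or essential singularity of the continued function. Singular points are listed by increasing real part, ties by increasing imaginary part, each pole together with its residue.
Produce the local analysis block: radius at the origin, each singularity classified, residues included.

Radius of convergence at 0: 1/3.
At -1/3: a logarithmic branch point.

Branch term (1/2)*log(1 - α/(-1/3)): its argument vanishes at α = -1/3, a logarithmic branch point, modulus 1/3.
The radius of convergence is the smallest modulus among the singular points: 1/3.


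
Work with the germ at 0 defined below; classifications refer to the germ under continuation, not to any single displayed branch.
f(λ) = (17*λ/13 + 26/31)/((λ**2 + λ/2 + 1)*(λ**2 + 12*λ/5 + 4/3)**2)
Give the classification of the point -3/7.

The point is a regular point.

Denominator factors: λ**2 + λ/2 + 1 = 95/98 at λ = -3/7; λ**2 + 12*λ/5 + 4/3 = 359/735 at λ = -3/7 — none vanishes.
So the germ continues analytically to -3/7.


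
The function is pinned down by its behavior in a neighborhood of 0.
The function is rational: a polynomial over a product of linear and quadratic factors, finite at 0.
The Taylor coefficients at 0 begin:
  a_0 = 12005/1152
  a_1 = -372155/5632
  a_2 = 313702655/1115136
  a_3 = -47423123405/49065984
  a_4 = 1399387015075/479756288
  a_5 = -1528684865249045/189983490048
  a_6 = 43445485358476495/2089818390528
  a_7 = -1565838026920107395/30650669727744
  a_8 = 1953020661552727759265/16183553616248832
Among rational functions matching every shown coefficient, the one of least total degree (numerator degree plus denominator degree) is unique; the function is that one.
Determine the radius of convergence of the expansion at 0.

No rational of total degree below 7 reproduces all 9 coefficients; solving the [0/7] Pade equations on them gives f(θ) = 35/(18*(θ + 4/7)**3*(θ**2 - 6*θ/11 - 1)**2), whose expansion matches every shown term.
Denominator factor (θ**2 - 6*θ/11 - 1)^2: discriminant 520/121, real irrational roots 3/11 + (1/11)*sqrt(130) and 3/11 - (1/11)*sqrt(130); poles of order 2, moduli 3/11 + (1/11)*sqrt(130) and -3/11 + (1/11)*sqrt(130).
Denominator factor (θ + 4/7)^3: pole of order 3 at -4/7, modulus 4/7.
The radius of convergence is the smallest modulus among the singular points: 4/7.

The radius of convergence is 4/7.


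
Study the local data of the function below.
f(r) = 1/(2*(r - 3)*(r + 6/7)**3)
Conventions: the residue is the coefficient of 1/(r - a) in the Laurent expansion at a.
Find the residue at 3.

At the order-1 pole 3 set g(r) = (r - (3))*f(r) = 1/(2*(r + 6/7)**3).
Simple pole: residue = g(a) at a = 3, which is 343/39366.

The residue is 343/39366.


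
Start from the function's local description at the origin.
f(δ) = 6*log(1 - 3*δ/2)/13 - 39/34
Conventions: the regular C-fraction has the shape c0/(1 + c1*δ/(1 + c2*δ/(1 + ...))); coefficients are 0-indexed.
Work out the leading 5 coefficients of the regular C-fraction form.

Taylor coefficients (expand at 0): a_0 = -39/34, a_1 = -9/13, a_2 = -27/52, a_3 = -27/52, a_4 = -243/416.
c0 = a_0 = -39/34. Peel one level at a time: if S = 1 + c*δ/S' with S'(0) = 1, then c is the δ-coefficient of S and S' = c*δ/(S - 1).
S_1 = c0/f = 1 + (-102/169)*δ + (-5049/57122)*δ^2 + ...; c1 = -102/169.
S_2 = c1*δ/(S_1 - 1) = 1 + (-99/676)*δ + (-3/16)*δ^2 + ...; c2 = -99/676.
S_3 = c2*δ/(S_2 - 1) = 1 + (-169/132)*δ + (5915/8712)*δ^2 + ...; c3 = -169/132.
S_4 = c3*δ/(S_3 - 1) = 1 + (35/66)*δ + ...; c4 = 35/66.

The regular C-fraction coefficients are [-39/34, -102/169, -99/676, -169/132, 35/66].


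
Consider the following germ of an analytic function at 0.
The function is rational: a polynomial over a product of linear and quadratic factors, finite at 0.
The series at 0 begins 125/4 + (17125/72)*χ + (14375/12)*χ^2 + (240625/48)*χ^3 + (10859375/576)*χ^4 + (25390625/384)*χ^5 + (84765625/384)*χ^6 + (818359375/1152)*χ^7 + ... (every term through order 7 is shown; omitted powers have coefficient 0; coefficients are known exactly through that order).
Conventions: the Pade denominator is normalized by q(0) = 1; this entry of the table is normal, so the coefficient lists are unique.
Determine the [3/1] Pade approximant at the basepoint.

Taylor coefficients needed (read off): a_0 = 125/4, a_1 = 17125/72, a_2 = 14375/12, a_3 = 240625/48, a_4 = 10859375/576.
Write the denominator as Q(χ) = 1 + q1*χ. Requiring Q*f - P = O(χ^5) with deg P <= 3 kills the coefficients of χ^4..χ^4 in Q*f:
  χ^4: a_4 + q1*a_3 = 0, i.e. 10859375/576 + (240625/48)*q1 = 0.
Solving this linear system: q1 = -3475/924.
The numerator is Q*f truncated at degree 3: P0 = a_0 = 125/4; P1 = a_1 + q1*a_0 = 1334125/11088; P2 = a_2 + q1*a_1 = 20185625/66528; P3 = a_3 + q1*a_2 = 2815625/5544.

The Pade approximant has numerator coefficients [125/4, 1334125/11088, 20185625/66528, 2815625/5544]; denominator coefficients [1, -3475/924].


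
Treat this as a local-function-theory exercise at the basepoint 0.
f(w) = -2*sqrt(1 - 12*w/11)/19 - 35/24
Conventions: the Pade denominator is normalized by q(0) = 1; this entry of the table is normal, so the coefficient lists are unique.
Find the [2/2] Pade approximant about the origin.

Taylor coefficients needed (expand at 0): a_0 = -713/456, a_1 = 12/209, a_2 = 36/2299, a_3 = 216/25289, a_4 = 1620/278179.
Write the denominator as Q(w) = 1 + q1*w + q2*w^2. Requiring Q*f - P = O(w^5) with deg P <= 2 kills the coefficients of w^3..w^4 in Q*f:
  w^3: a_3 + q1*a_2 + q2*a_1 = 0, i.e. 216/25289 + (36/2299)*q1 + (12/209)*q2 = 0.
  w^4: a_4 + q1*a_3 + q2*a_2 = 0, i.e. 1620/278179 + (216/25289)*q1 + (36/2299)*q2 = 0.
Solving this linear system: q1 = -9/11, q2 = 9/121.
The numerator is Q*f truncated at degree 2: P0 = a_0 = -713/456; P1 = a_1 + q1*a_0 = 2235/1672; P2 = a_2 + q1*a_1 + q2*a_0 = -2715/18392.

The Pade approximant has numerator coefficients [-713/456, 2235/1672, -2715/18392]; denominator coefficients [1, -9/11, 9/121].


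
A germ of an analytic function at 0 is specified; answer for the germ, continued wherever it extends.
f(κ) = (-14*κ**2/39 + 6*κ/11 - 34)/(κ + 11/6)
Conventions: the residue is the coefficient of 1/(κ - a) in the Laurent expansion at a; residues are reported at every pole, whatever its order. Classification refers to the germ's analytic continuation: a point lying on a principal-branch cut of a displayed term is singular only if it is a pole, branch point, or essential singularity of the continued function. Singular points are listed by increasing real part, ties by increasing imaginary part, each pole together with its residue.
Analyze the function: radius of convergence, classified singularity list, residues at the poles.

Radius of convergence at 0: 11/6.
At -11/6: a pole of order 1; residue -25417/702.

Denominator factor (κ + 11/6): pole of order 1 at -11/6, modulus 11/6.
The radius of convergence is the smallest modulus among the singular points: 11/6.
At the order-1 pole -11/6 set g(κ) = (κ - (-11/6))*f(κ) = -14*κ**2/39 + 6*κ/11 - 34.
Simple pole: residue = g(a) at a = -11/6, which is -25417/702.


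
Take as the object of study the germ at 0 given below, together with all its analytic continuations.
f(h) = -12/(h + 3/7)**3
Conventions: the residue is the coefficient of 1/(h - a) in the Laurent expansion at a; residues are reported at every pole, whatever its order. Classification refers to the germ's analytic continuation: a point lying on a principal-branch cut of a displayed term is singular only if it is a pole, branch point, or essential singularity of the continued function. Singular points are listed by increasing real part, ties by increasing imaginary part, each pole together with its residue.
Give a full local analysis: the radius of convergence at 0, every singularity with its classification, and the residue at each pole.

Denominator factor (h + 3/7)^3: pole of order 3 at -3/7, modulus 3/7.
The radius of convergence is the smallest modulus among the singular points: 3/7.
At the order-3 pole -3/7 set g(h) = (h - (-3/7))^3*f(h) = -12.
Order-3 pole: residue = g''(a)/2; g''(-3/7) = 0, so the residue is 0.

Radius of convergence at 0: 3/7.
At -3/7: a pole of order 3; residue 0.


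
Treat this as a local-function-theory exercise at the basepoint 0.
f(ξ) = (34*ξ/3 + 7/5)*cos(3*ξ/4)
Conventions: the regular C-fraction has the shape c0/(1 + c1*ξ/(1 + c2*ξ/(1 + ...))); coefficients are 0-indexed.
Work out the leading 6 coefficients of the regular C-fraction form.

The regular C-fraction coefficients are [7/5, -170/21, 928769/114240, -189/5440, -26775/928769, -157328455/19504149].

Taylor coefficients (expand at 0): a_0 = 7/5, a_1 = 34/3, a_2 = -63/160, a_3 = -51/16, a_4 = 189/10240, a_5 = 153/1024.
c0 = a_0 = 7/5. Peel one level at a time: if S = 1 + c*ξ/S' with S'(0) = 1, then c is the ξ-coefficient of S and S' = c*ξ/(S - 1).
S_1 = c0/f = 1 + (-170/21)*ξ + (928769/14112)*ξ^2 + ...; c1 = -170/21.
S_2 = c1*ξ/(S_1 - 1) = 1 + (928769/114240)*ξ + (8358921/29593600)*ξ^2 + ...; c2 = 928769/114240.
S_3 = c2*ξ/(S_2 - 1) = 1 + (-189/5440)*ξ + (-59535/59441216)*ξ^2 + ...; c3 = -189/5440.
S_4 = c3*ξ/(S_3 - 1) = 1 + (-26775/928769)*ξ + (-200593780125/862611855361)*ξ^2 + ...; c4 = -26775/928769.
S_5 = c4*ξ/(S_4 - 1) = 1 + (-157328455/19504149)*ξ + ...; c5 = -157328455/19504149.


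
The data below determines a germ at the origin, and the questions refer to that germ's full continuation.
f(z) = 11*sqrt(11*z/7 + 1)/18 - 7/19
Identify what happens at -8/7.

The point is a regular point.

There is no denominator, hence no pole anywhere.
Branch term sqrt(1 - z/(-7/11)): argument at -8/7 is -39/49, nonzero, so -8/7 is not its branch point (a point on a principal cut is still regular for the continued germ).
So the germ continues analytically to -8/7.


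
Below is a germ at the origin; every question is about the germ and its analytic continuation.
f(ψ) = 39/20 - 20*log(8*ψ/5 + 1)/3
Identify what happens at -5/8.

The term (-20/3)*log(1 - ψ/(-5/8)) has argument 1 - -5/8/(-5/8) = 0 at -5/8: a logarithmic (infinitely-sheeted) branch point; the remaining terms are analytic or single-valued there.

The point is a logarithmic branch point.


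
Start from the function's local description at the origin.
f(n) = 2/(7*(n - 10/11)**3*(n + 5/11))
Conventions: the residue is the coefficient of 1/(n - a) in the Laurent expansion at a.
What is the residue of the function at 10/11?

The residue is 2662/23625.

At the order-3 pole 10/11 set g(n) = (n - (10/11))^3*f(n) = 2/(7*(n + 5/11)).
Order-3 pole: residue = g''(a)/2; g''(10/11) = 5324/23625, so the residue is 2662/23625.


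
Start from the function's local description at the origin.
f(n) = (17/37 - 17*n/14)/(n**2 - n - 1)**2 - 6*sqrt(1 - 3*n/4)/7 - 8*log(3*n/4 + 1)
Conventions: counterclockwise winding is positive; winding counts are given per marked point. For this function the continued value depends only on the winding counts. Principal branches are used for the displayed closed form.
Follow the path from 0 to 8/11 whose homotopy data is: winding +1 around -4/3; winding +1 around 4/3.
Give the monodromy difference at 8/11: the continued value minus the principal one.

The rational part is single-valued and drops out of the difference; each branch term changes only by its own monodromy.
(-8)*log(1 - n/(-4/3)): each positive loop around -4/3 adds 2*pi*i to the log, so winding +1 contributes (-8)*(1)*2*pi*i = -(16)*pi*i.
(-6/7)*sqrt(1 - n/(4/3)): winding +1 is odd, the square root flips sign, contributing -2*(-6/7)*sqrt(1 - (8/11)/(4/3)) = -2*(-6/7)*sqrt(5/11) = (12/77)*sqrt(55).
Summing the contributions at n = 8/11 gives ((12/77)*sqrt(55)) - ((16)*pi)*i.

Continued minus principal equals ((12/77)*sqrt(55)) - ((16)*pi)*i.


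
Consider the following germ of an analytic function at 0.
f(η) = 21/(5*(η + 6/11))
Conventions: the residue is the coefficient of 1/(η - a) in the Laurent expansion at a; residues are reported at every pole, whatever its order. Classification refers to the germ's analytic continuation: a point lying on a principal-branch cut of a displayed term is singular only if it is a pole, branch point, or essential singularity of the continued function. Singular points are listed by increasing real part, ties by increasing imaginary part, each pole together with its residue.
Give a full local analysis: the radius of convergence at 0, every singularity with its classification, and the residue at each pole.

Denominator factor (η + 6/11): pole of order 1 at -6/11, modulus 6/11.
The radius of convergence is the smallest modulus among the singular points: 6/11.
At the order-1 pole -6/11 set g(η) = (η - (-6/11))*f(η) = 21/5.
Simple pole: residue = g(a) at a = -6/11, which is 21/5.

Radius of convergence at 0: 6/11.
At -6/11: a pole of order 1; residue 21/5.


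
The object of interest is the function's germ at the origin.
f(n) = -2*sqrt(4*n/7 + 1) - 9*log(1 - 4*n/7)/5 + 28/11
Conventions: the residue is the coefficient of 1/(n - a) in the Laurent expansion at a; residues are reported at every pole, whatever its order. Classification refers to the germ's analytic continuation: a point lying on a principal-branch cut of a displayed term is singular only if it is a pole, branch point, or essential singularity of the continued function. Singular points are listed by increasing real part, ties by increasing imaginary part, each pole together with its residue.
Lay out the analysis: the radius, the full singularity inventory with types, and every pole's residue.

Branch term (-9/5)*log(1 - n/(7/4)): its argument vanishes at n = 7/4, a logarithmic branch point, modulus 7/4.
Branch term (-2)*sqrt(1 - n/(-7/4)): its argument vanishes at n = -7/4, a square-root branch point, modulus 7/4.
The radius of convergence is the smallest modulus among the singular points: 7/4.
List the singular points by increasing real part (a conjugate pair: the negative imaginary part first).

Radius of convergence at 0: 7/4.
At -7/4: an algebraic (square-root) branch point.
At 7/4: a logarithmic branch point.


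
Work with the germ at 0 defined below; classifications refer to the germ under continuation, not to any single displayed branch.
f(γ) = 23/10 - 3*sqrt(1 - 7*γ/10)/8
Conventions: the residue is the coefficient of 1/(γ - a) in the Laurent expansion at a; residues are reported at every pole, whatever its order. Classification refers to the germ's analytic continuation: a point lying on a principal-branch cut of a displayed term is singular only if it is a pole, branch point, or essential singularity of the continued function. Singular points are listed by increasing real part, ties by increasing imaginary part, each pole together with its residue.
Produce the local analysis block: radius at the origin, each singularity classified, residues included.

Branch term (-3/8)*sqrt(1 - γ/(10/7)): its argument vanishes at γ = 10/7, a square-root branch point, modulus 10/7.
The radius of convergence is the smallest modulus among the singular points: 10/7.

Radius of convergence at 0: 10/7.
At 10/7: an algebraic (square-root) branch point.


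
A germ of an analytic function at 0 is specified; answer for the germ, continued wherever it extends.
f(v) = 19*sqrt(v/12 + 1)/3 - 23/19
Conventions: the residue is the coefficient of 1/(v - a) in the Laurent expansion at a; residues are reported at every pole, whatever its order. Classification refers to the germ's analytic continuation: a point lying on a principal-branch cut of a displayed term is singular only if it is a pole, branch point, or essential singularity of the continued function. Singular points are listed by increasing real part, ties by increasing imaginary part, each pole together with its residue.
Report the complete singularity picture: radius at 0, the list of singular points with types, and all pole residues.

Radius of convergence at 0: 12.
At -12: an algebraic (square-root) branch point.

Branch term (19/3)*sqrt(1 - v/(-12)): its argument vanishes at v = -12, a square-root branch point, modulus 12.
The radius of convergence is the smallest modulus among the singular points: 12.


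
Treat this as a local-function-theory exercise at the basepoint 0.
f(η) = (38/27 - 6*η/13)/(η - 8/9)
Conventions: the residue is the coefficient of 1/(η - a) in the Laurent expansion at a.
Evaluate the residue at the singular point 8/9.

At the order-1 pole 8/9 set g(η) = (η - (8/9))*f(η) = 38/27 - 6*η/13.
Simple pole: residue = g(a) at a = 8/9, which is 350/351.

The residue is 350/351.


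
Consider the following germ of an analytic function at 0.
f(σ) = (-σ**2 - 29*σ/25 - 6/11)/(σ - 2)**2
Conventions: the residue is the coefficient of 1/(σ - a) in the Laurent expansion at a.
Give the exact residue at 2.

The residue is -129/25.

At the order-2 pole 2 set g(σ) = (σ - (2))^2*f(σ) = -σ**2 - 29*σ/25 - 6/11.
Order-2 pole: residue = g'(a); g'(2) = -129/25, so the residue is -129/25.


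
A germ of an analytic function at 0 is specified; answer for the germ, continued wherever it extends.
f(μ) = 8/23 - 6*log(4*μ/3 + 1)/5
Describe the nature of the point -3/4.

The term (-6/5)*log(1 - μ/(-3/4)) has argument 1 - -3/4/(-3/4) = 0 at -3/4: a logarithmic (infinitely-sheeted) branch point; the remaining terms are analytic or single-valued there.

The point is a logarithmic branch point.


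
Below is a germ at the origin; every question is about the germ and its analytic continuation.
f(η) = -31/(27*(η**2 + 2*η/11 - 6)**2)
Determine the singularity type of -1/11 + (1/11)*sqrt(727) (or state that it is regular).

The denominator factor η**2 + 2*η/11 - 6 vanishes at -1/11 + (1/11)*sqrt(727) and appears to the power 2; the numerator there equals -31/27, nonzero, and no other factor vanishes.
Hence a pole whose order is the multiplicity, 2.

The point is a pole of order 2.


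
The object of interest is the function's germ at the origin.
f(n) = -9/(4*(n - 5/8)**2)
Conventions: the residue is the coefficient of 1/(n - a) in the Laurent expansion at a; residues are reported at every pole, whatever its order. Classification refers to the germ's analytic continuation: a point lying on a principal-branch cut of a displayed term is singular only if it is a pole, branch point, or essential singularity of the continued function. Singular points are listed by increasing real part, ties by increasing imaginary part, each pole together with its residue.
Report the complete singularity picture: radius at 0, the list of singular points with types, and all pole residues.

Radius of convergence at 0: 5/8.
At 5/8: a pole of order 2; residue 0.

Denominator factor (n - 5/8)^2: pole of order 2 at 5/8, modulus 5/8.
The radius of convergence is the smallest modulus among the singular points: 5/8.
At the order-2 pole 5/8 set g(n) = (n - (5/8))^2*f(n) = -9/4.
Order-2 pole: residue = g'(a); g'(5/8) = 0, so the residue is 0.


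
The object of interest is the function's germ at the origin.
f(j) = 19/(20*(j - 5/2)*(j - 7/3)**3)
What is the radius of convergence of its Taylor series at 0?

Denominator factor (j - 5/2): pole of order 1 at 5/2, modulus 5/2.
Denominator factor (j - 7/3)^3: pole of order 3 at 7/3, modulus 7/3.
The radius of convergence is the smallest modulus among the singular points: 7/3.

The radius of convergence is 7/3.


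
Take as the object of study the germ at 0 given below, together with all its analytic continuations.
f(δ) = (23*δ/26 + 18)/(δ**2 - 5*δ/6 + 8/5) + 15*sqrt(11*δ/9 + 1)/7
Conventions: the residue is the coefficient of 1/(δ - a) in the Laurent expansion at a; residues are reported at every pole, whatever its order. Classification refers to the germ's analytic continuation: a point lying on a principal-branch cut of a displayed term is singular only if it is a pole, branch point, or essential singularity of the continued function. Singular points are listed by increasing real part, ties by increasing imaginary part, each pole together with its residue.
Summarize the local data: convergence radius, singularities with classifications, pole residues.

Denominator factor (δ**2 - 5*δ/6 + 8/5): discriminant -1027/180, complex-conjugate roots (5/12) + ((1/60)*sqrt(5135))*i and (5/12) - ((1/60)*sqrt(5135))*i; poles of order 1, moduli (2/5)*sqrt(10) and (2/5)*sqrt(10).
Branch term (15/7)*sqrt(1 - δ/(-9/11)): its argument vanishes at δ = -9/11, a square-root branch point, modulus 9/11.
The radius of convergence is the smallest modulus among the singular points: 9/11.
The branch term is analytic at (5/12) - ((1/60)*sqrt(5135))*i and contributes nothing to the residue; only the rational part matters.
The factor δ**2 - 5*δ/6 + 8/5 splits as (δ - a)(δ - a') with a = (5/12) - ((1/60)*sqrt(5135))*i, a' = (5/12) + ((1/60)*sqrt(5135))*i. At the order-1 pole a set g(δ) = (δ - a)*(rational part) = [23*δ/26 + 18] / (δ - a').
Simple pole: residue = g(a) at a = (5/12) - ((1/60)*sqrt(5135))*i, which is (23/52) + ((5731/53404)*sqrt(5135))*i.
The branch term is analytic at (5/12) + ((1/60)*sqrt(5135))*i and contributes nothing to the residue; only the rational part matters.
The factor δ**2 - 5*δ/6 + 8/5 splits as (δ - a)(δ - a') with a = (5/12) + ((1/60)*sqrt(5135))*i, a' = (5/12) - ((1/60)*sqrt(5135))*i. At the order-1 pole a set g(δ) = (δ - a)*(rational part) = [23*δ/26 + 18] / (δ - a').
Simple pole: residue = g(a) at a = (5/12) + ((1/60)*sqrt(5135))*i, which is (23/52) - ((5731/53404)*sqrt(5135))*i.
List the singular points by increasing real part (a conjugate pair: the negative imaginary part first).

Radius of convergence at 0: 9/11.
At -9/11: an algebraic (square-root) branch point.
At (5/12) - ((1/60)*sqrt(5135))*i: a pole of order 1; residue (23/52) + ((5731/53404)*sqrt(5135))*i.
At (5/12) + ((1/60)*sqrt(5135))*i: a pole of order 1; residue (23/52) - ((5731/53404)*sqrt(5135))*i.
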